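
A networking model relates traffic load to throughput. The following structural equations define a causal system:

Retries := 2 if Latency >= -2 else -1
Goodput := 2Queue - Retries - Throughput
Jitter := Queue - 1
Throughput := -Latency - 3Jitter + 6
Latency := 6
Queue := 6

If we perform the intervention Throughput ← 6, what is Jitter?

The intervention breaks the incoming arrows to Throughput: Throughput := -Latency - 3Jitter + 6 no longer applies, and Throughput = 6.
Since Jitter is not a descendant of the intervened variable, it is unaffected.
Jitter = Queue - 1  [with Queue=6]  = 5

5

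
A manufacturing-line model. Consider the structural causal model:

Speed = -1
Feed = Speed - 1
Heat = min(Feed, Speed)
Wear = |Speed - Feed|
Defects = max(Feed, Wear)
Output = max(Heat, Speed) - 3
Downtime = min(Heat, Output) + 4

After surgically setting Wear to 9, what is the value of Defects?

Intervening sets Wear = 9 and removes its equation (Wear = |Speed - Feed|).
Feed = Speed - 1  [with Speed=-1]  = -2
Defects = max(Feed, Wear)  [with Feed=-2, Wear=9]  = 9

9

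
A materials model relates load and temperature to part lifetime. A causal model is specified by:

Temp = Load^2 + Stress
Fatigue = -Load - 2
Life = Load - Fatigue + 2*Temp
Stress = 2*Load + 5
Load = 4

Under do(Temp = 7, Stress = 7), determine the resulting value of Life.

Setting Temp = 7, Stress = 7 by intervention discards those variables' equations.
Fatigue = -Load - 2  [with Load=4]  = -6
Life = Load - Fatigue + 2*Temp  [with Load=4, Fatigue=-6, Temp=7]  = 24

24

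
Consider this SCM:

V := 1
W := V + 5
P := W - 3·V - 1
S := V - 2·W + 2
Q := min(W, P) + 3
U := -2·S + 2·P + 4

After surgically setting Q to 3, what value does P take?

do(Q=3) replaces the equation Q := min(W, P) + 3 with the constant Q = 3.
P is not downstream of the intervention, so its value is determined by the original equations.
W = V + 5  [with V=1]  = 6
P = W - 3·V - 1  [with W=6, V=1]  = 2

2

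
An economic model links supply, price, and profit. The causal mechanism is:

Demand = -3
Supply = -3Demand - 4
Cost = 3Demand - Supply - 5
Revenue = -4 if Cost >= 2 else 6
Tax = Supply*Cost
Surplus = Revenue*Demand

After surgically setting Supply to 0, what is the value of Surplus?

Under do(Supply=0), the mechanism Supply = -3Demand - 4 is discarded; Supply is fixed at 0.
Cost = 3Demand - Supply - 5  [with Demand=-3, Supply=0]  = -14
Revenue = -4 if Cost >= 2 else 6  [with Cost=-14]  = 6
Surplus = Revenue*Demand  [with Revenue=6, Demand=-3]  = -18

-18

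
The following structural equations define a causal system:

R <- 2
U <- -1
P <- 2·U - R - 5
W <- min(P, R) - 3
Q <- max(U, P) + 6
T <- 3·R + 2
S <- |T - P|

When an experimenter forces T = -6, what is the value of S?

Intervening sets T = -6 and removes its equation (T <- 3·R + 2).
P = 2·U - R - 5  [with U=-1, R=2]  = -9
S = |T - P|  [with T=-6, P=-9]  = 3

3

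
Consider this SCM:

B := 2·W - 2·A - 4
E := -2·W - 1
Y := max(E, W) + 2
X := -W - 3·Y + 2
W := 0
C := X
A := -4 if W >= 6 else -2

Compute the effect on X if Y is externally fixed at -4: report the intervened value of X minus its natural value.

18

do(Y=-4) replaces the equation Y := max(E, W) + 2 with the constant Y = -4.
X = -W - 3·Y + 2  [with W=0, Y=-4]  = 14
Without intervention: E = -2·W - 1  [with W=0]  = -1; Y = max(E, W) + 2  [with E=-1, W=0]  = 2; X = -W - 3·Y + 2  [with W=0, Y=2]  = -4.
Change = 14 − (-4) = 18.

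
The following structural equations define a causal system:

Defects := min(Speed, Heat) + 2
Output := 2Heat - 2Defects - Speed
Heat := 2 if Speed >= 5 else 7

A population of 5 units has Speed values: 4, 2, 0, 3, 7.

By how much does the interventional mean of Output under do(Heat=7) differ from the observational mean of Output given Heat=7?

Under do(Heat=7), Heat's equation is replaced by Heat=7 for every unit. Per-unit Output: -2, 4, 10, 1, -11. Mean = 0.4.
Observing Heat=7 restricts to units where Heat's equation naturally yields 7: Speed ∈ {4, 2, 0, 3}. In that subpopulation Output = -2, 4, 10, 1, mean 3.25.
Difference = 0.4 − 3.25 = -2.85.

-2.85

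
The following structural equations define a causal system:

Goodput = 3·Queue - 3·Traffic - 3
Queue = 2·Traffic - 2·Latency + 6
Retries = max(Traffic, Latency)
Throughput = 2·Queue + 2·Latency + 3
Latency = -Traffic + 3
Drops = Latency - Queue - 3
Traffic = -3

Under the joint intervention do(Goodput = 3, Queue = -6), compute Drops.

The joint intervention fixes Goodput = 3, Queue = -6, removing each variable's own equation.
Latency = -Traffic + 3  [with Traffic=-3]  = 6
Drops = Latency - Queue - 3  [with Latency=6, Queue=-6]  = 9

9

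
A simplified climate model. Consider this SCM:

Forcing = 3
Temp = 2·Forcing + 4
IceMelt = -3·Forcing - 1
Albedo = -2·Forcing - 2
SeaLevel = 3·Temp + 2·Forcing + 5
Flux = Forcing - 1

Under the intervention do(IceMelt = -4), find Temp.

10

Under do(IceMelt=-4), the mechanism IceMelt = -3·Forcing - 1 is discarded; IceMelt is fixed at -4.
Since Temp is not a descendant of the intervened variable, it is unaffected.
Temp = 2·Forcing + 4  [with Forcing=3]  = 10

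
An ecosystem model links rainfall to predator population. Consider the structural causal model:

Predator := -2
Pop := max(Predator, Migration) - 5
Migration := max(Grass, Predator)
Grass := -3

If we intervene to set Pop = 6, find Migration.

-2

Under do(Pop=6), the mechanism Pop := max(Predator, Migration) - 5 is discarded; Pop is fixed at 6.
Since Migration is not a descendant of the intervened variable, it is unaffected.
Migration = max(Grass, Predator)  [with Grass=-3, Predator=-2]  = -2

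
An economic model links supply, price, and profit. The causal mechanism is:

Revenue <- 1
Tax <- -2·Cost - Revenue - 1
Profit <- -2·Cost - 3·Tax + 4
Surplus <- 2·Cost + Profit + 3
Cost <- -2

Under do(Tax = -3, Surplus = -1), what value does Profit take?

17

The joint intervention fixes Tax = -3, Surplus = -1, removing each variable's own equation.
Profit = -2·Cost - 3·Tax + 4  [with Cost=-2, Tax=-3]  = 17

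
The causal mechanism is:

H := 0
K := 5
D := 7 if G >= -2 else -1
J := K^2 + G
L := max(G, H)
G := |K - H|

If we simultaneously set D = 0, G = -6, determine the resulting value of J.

19

The joint intervention fixes D = 0, G = -6, removing each variable's own equation.
J = K^2 + G  [with K=5, G=-6]  = 19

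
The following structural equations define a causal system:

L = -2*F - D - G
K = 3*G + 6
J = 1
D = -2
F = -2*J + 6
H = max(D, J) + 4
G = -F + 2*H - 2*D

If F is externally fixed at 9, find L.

The intervention breaks the incoming arrows to F: F = -2*J + 6 no longer applies, and F = 9.
H = max(D, J) + 4  [with D=-2, J=1]  = 5
G = -F + 2*H - 2*D  [with F=9, H=5, D=-2]  = 5
L = -2*F - D - G  [with F=9, D=-2, G=5]  = -21

-21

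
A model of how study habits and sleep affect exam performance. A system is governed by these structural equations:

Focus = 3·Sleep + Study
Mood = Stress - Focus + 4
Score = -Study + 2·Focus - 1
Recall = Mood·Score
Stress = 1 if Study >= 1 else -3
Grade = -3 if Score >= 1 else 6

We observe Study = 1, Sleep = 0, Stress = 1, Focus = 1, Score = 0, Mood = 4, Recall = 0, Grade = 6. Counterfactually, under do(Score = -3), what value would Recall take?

-12

Under do(Score=-3), the mechanism Score = -Study + 2·Focus - 1 is discarded; Score is fixed at -3.
Stress = 1 if Study >= 1 else -3  [with Study=1]  = 1
Focus = 3·Sleep + Study  [with Sleep=0, Study=1]  = 1
Mood = Stress - Focus + 4  [with Stress=1, Focus=1]  = 4
Recall = Mood·Score  [with Mood=4, Score=-3]  = -12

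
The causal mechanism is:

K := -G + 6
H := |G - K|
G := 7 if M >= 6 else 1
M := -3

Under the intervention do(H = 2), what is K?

Under do(H=2), the mechanism H := |G - K| is discarded; H is fixed at 2.
Since K is not a descendant of the intervened variable, it is unaffected.
G = 7 if M >= 6 else 1  [with M=-3]  = 1
K = -G + 6  [with G=1]  = 5

5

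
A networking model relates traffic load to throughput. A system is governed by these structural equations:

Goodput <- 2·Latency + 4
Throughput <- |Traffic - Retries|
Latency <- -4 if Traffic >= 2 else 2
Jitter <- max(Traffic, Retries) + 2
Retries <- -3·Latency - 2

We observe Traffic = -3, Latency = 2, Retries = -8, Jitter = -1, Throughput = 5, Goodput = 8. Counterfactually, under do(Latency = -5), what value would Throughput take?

16

do(Latency=-5) replaces the equation Latency <- -4 if Traffic >= 2 else 2 with the constant Latency = -5.
Retries = -3·Latency - 2  [with Latency=-5]  = 13
Throughput = |Traffic - Retries|  [with Traffic=-3, Retries=13]  = 16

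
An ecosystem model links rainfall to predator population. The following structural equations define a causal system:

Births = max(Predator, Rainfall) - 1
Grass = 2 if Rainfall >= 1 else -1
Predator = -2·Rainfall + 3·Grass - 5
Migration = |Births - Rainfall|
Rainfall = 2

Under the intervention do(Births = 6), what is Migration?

Intervening sets Births = 6 and removes its equation (Births = max(Predator, Rainfall) - 1).
Migration = |Births - Rainfall|  [with Births=6, Rainfall=2]  = 4

4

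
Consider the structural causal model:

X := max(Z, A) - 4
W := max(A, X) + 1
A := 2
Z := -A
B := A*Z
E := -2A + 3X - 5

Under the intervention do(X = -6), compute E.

-27

Intervening sets X = -6 and removes its equation (X := max(Z, A) - 4).
E = -2A + 3X - 5  [with A=2, X=-6]  = -27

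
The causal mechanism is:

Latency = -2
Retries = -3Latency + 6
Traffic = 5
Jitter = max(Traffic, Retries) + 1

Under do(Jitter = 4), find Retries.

Under do(Jitter=4), the mechanism Jitter = max(Traffic, Retries) + 1 is discarded; Jitter is fixed at 4.
Since Retries is not a descendant of the intervened variable, it is unaffected.
Retries = -3Latency + 6  [with Latency=-2]  = 12

12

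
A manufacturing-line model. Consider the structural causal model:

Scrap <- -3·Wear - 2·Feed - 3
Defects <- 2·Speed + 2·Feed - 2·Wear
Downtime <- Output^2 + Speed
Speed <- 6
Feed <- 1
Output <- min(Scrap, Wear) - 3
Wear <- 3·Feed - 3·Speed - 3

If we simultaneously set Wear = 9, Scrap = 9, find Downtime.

42

Under do(Wear = 9, Scrap = 9), each intervened variable's structural equation is replaced by its fixed value.
Output = min(Scrap, Wear) - 3  [with Scrap=9, Wear=9]  = 6
Downtime = Output^2 + Speed  [with Output=6, Speed=6]  = 42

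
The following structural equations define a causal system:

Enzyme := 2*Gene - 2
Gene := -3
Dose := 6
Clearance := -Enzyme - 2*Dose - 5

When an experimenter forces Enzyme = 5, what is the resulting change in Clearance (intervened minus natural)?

-13

The intervention breaks the incoming arrows to Enzyme: Enzyme := 2*Gene - 2 no longer applies, and Enzyme = 5.
Clearance = -Enzyme - 2*Dose - 5  [with Enzyme=5, Dose=6]  = -22
Without intervention: Enzyme = 2*Gene - 2  [with Gene=-3]  = -8; Clearance = -Enzyme - 2*Dose - 5  [with Enzyme=-8, Dose=6]  = -9.
Change = -22 − (-9) = -13.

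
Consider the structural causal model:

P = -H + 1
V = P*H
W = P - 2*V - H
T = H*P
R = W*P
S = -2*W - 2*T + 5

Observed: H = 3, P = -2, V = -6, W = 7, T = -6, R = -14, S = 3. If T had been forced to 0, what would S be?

Under do(T=0), the mechanism T = H*P is discarded; T is fixed at 0.
P = -H + 1  [with H=3]  = -2
V = P*H  [with P=-2, H=3]  = -6
W = P - 2*V - H  [with P=-2, V=-6, H=3]  = 7
S = -2*W - 2*T + 5  [with W=7, T=0]  = -9

-9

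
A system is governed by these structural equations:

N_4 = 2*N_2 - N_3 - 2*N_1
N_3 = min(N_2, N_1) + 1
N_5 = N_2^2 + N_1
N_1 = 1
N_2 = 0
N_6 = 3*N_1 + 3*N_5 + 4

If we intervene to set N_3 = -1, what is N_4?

The intervention breaks the incoming arrows to N_3: N_3 = min(N_2, N_1) + 1 no longer applies, and N_3 = -1.
N_4 = 2*N_2 - N_3 - 2*N_1  [with N_2=0, N_3=-1, N_1=1]  = -1

-1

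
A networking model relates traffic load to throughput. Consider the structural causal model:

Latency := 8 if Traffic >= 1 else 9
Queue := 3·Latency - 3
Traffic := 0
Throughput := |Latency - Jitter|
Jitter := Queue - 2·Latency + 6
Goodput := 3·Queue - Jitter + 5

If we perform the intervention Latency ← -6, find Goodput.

-55

Under do(Latency=-6), the mechanism Latency := 8 if Traffic >= 1 else 9 is discarded; Latency is fixed at -6.
Queue = 3·Latency - 3  [with Latency=-6]  = -21
Jitter = Queue - 2·Latency + 6  [with Queue=-21, Latency=-6]  = -3
Goodput = 3·Queue - Jitter + 5  [with Queue=-21, Jitter=-3]  = -55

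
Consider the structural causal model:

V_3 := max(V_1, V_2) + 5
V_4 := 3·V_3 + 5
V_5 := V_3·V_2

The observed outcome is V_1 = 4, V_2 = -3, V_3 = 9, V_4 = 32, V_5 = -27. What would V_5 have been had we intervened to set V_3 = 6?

do(V_3=6) replaces the equation V_3 := max(V_1, V_2) + 5 with the constant V_3 = 6.
V_5 = V_3·V_2  [with V_3=6, V_2=-3]  = -18

-18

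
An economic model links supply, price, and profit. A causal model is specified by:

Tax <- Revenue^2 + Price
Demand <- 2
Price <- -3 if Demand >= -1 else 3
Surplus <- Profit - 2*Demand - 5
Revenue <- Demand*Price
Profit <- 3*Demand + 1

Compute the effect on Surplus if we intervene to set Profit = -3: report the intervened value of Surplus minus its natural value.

The intervention breaks the incoming arrows to Profit: Profit <- 3*Demand + 1 no longer applies, and Profit = -3.
Surplus = Profit - 2*Demand - 5  [with Profit=-3, Demand=2]  = -12
Without intervention: Profit = 3*Demand + 1  [with Demand=2]  = 7; Surplus = Profit - 2*Demand - 5  [with Profit=7, Demand=2]  = -2.
Change = -12 − (-2) = -10.

-10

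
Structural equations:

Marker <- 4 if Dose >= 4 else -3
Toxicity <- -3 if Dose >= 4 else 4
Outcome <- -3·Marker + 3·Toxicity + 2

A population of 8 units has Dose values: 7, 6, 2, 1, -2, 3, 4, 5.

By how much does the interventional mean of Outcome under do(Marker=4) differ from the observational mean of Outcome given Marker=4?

Every unit gets Marker=4 under the intervention. Outcome values become -19, -19, 2, 2, 2, 2, -19, -19; E[Outcome|do(Marker=4)] = -8.5.
E[Outcome|Marker=4] averages over only the 4 units with Marker=4 (Dose = 7, 6, 4, 5): Outcome = -19, -19, -19, -19, mean -19.
Difference = -8.5 − (-19) = 10.5.

10.5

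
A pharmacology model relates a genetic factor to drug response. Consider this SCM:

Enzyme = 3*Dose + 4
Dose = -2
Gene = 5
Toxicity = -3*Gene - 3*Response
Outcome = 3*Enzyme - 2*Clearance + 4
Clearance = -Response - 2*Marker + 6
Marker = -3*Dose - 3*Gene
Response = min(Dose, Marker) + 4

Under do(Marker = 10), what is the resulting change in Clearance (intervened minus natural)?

The intervention breaks the incoming arrows to Marker: Marker = -3*Dose - 3*Gene no longer applies, and Marker = 10.
Response = min(Dose, Marker) + 4  [with Dose=-2, Marker=10]  = 2
Clearance = -Response - 2*Marker + 6  [with Response=2, Marker=10]  = -16
Without intervention: Marker = -3*Dose - 3*Gene  [with Dose=-2, Gene=5]  = -9; Response = min(Dose, Marker) + 4  [with Dose=-2, Marker=-9]  = -5; Clearance = -Response - 2*Marker + 6  [with Response=-5, Marker=-9]  = 29.
Change = -16 − 29 = -45.

-45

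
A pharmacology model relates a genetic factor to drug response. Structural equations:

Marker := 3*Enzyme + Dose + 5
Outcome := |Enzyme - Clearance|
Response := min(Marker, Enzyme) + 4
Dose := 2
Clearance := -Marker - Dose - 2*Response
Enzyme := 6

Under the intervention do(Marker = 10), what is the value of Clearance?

-32

do(Marker=10) replaces the equation Marker := 3*Enzyme + Dose + 5 with the constant Marker = 10.
Response = min(Marker, Enzyme) + 4  [with Marker=10, Enzyme=6]  = 10
Clearance = -Marker - Dose - 2*Response  [with Marker=10, Dose=2, Response=10]  = -32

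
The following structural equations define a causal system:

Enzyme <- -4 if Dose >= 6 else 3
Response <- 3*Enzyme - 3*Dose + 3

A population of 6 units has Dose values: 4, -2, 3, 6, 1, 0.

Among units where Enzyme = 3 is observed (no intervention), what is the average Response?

8.4

Observing Enzyme=3 restricts to units where Enzyme's equation naturally yields 3: Dose ∈ {4, -2, 3, 1, 0}. In that subpopulation Response = 0, 18, 3, 9, 12, mean 8.4.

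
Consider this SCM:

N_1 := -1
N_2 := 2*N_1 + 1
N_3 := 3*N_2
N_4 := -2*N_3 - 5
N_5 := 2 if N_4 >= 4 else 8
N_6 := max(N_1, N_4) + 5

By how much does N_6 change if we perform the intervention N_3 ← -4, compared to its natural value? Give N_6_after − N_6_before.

2

The intervention breaks the incoming arrows to N_3: N_3 := 3*N_2 no longer applies, and N_3 = -4.
N_4 = -2*N_3 - 5  [with N_3=-4]  = 3
N_6 = max(N_1, N_4) + 5  [with N_1=-1, N_4=3]  = 8
Without intervention: N_2 = 2*N_1 + 1  [with N_1=-1]  = -1; N_3 = 3*N_2  [with N_2=-1]  = -3; N_4 = -2*N_3 - 5  [with N_3=-3]  = 1; N_6 = max(N_1, N_4) + 5  [with N_1=-1, N_4=1]  = 6.
Change = 8 − 6 = 2.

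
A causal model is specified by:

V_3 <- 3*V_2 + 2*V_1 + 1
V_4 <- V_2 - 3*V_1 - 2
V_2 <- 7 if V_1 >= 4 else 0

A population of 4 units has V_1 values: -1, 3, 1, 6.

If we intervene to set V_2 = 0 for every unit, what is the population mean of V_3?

5.5

The intervention sets V_2=0 in all 4 units regardless of V_1. Recomputing V_3 per unit gives -1, 7, 3, 13; average 5.5.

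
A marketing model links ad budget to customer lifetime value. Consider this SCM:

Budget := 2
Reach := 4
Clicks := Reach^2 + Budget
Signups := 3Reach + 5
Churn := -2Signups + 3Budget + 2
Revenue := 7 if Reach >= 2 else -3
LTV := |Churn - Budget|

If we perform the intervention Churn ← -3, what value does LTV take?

Under do(Churn=-3), the mechanism Churn := -2Signups + 3Budget + 2 is discarded; Churn is fixed at -3.
LTV = |Churn - Budget|  [with Churn=-3, Budget=2]  = 5

5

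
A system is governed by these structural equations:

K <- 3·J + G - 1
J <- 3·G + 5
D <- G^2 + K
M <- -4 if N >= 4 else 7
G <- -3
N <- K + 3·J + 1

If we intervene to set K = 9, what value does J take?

-4

Under do(K=9), the mechanism K <- 3·J + G - 1 is discarded; K is fixed at 9.
Since J is not a descendant of the intervened variable, it is unaffected.
J = 3·G + 5  [with G=-3]  = -4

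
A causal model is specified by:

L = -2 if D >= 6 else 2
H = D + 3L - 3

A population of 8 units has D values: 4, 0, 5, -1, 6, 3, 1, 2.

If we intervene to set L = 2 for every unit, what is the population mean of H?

Under do(L=2), L's equation is replaced by L=2 for every unit. Per-unit H: 7, 3, 8, 2, 9, 6, 4, 5. Mean = 5.5.

5.5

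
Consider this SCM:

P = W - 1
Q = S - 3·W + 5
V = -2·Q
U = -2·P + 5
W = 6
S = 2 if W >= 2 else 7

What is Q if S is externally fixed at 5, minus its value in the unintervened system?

3

The intervention breaks the incoming arrows to S: S = 2 if W >= 2 else 7 no longer applies, and S = 5.
Q = S - 3·W + 5  [with S=5, W=6]  = -8
Without intervention: S = 2 if W >= 2 else 7  [with W=6]  = 2; Q = S - 3·W + 5  [with S=2, W=6]  = -11.
Change = -8 − (-11) = 3.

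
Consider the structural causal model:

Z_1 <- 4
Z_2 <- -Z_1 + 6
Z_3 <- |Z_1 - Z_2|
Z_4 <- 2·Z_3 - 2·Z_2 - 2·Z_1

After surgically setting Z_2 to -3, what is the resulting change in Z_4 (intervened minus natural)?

Under do(Z_2=-3), the mechanism Z_2 <- -Z_1 + 6 is discarded; Z_2 is fixed at -3.
Z_3 = |Z_1 - Z_2|  [with Z_1=4, Z_2=-3]  = 7
Z_4 = 2·Z_3 - 2·Z_2 - 2·Z_1  [with Z_3=7, Z_2=-3, Z_1=4]  = 12
Without intervention: Z_2 = -Z_1 + 6  [with Z_1=4]  = 2; Z_3 = |Z_1 - Z_2|  [with Z_1=4, Z_2=2]  = 2; Z_4 = 2·Z_3 - 2·Z_2 - 2·Z_1  [with Z_3=2, Z_2=2, Z_1=4]  = -8.
Change = 12 − (-8) = 20.

20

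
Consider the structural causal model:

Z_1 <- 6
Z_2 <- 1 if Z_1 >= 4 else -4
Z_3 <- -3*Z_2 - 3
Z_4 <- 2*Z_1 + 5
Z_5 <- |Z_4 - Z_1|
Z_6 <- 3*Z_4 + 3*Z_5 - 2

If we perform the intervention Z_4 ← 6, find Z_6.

Under do(Z_4=6), the mechanism Z_4 <- 2*Z_1 + 5 is discarded; Z_4 is fixed at 6.
Z_5 = |Z_4 - Z_1|  [with Z_4=6, Z_1=6]  = 0
Z_6 = 3*Z_4 + 3*Z_5 - 2  [with Z_4=6, Z_5=0]  = 16

16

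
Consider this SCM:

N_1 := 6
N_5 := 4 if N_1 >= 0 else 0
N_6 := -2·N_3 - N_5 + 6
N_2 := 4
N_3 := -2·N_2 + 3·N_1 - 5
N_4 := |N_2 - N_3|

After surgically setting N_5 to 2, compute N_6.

-6

The intervention breaks the incoming arrows to N_5: N_5 := 4 if N_1 >= 0 else 0 no longer applies, and N_5 = 2.
N_3 = -2·N_2 + 3·N_1 - 5  [with N_2=4, N_1=6]  = 5
N_6 = -2·N_3 - N_5 + 6  [with N_3=5, N_5=2]  = -6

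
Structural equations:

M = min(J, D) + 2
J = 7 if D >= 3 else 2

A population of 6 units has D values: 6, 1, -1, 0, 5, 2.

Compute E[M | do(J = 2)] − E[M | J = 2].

0.5

do(J=2) breaks J's dependence on D. With J=2 fixed, M across the units is 4, 3, 1, 2, 4, 4, mean 3.
Observing J=2 restricts to units where J's equation naturally yields 2: D ∈ {1, -1, 0, 2}. In that subpopulation M = 3, 1, 2, 4, mean 2.5.
Difference = 3 − 2.5 = 0.5.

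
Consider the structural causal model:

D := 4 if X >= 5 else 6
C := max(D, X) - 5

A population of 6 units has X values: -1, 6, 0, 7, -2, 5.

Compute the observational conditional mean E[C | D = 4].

1

Observing D=4 restricts to units where D's equation naturally yields 4: X ∈ {6, 7, 5}. In that subpopulation C = 1, 2, 0, mean 1.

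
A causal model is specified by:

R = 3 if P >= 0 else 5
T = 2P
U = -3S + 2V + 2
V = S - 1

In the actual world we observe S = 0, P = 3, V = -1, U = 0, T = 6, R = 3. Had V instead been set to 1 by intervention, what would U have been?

The intervention breaks the incoming arrows to V: V = S - 1 no longer applies, and V = 1.
U = -3S + 2V + 2  [with S=0, V=1]  = 4

4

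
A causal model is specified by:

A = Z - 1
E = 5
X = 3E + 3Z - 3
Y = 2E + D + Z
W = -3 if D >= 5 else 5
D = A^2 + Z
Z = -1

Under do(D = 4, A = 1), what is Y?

The joint intervention fixes D = 4, A = 1, removing each variable's own equation.
Y = 2E + D + Z  [with E=5, D=4, Z=-1]  = 13

13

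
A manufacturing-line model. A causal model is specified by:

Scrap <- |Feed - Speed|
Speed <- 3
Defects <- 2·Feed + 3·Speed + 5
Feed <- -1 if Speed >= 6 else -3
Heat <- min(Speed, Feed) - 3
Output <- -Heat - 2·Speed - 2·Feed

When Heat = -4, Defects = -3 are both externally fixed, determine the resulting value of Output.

4

Setting Heat = -4, Defects = -3 by intervention discards those variables' equations.
Feed = -1 if Speed >= 6 else -3  [with Speed=3]  = -3
Output = -Heat - 2·Speed - 2·Feed  [with Heat=-4, Speed=3, Feed=-3]  = 4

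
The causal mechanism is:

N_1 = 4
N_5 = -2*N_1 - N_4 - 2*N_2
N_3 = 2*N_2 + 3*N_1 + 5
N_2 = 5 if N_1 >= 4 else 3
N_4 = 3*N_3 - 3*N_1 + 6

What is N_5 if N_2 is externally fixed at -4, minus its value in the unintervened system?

do(N_2=-4) replaces the equation N_2 = 5 if N_1 >= 4 else 3 with the constant N_2 = -4.
N_3 = 2*N_2 + 3*N_1 + 5  [with N_2=-4, N_1=4]  = 9
N_4 = 3*N_3 - 3*N_1 + 6  [with N_3=9, N_1=4]  = 21
N_5 = -2*N_1 - N_4 - 2*N_2  [with N_1=4, N_4=21, N_2=-4]  = -21
Without intervention: N_2 = 5 if N_1 >= 4 else 3  [with N_1=4]  = 5; N_3 = 2*N_2 + 3*N_1 + 5  [with N_2=5, N_1=4]  = 27; N_4 = 3*N_3 - 3*N_1 + 6  [with N_3=27, N_1=4]  = 75; N_5 = -2*N_1 - N_4 - 2*N_2  [with N_1=4, N_4=75, N_2=5]  = -93.
Change = -21 − (-93) = 72.

72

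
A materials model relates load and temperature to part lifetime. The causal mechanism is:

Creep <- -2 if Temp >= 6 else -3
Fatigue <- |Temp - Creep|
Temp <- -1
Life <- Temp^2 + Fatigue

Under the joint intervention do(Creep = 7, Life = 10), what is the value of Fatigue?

8

The joint intervention fixes Creep = 7, Life = 10, removing each variable's own equation.
Fatigue = |Temp - Creep|  [with Temp=-1, Creep=7]  = 8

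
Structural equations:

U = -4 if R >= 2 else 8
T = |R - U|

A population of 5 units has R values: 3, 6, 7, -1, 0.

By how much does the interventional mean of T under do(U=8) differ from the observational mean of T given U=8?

The intervention sets U=8 in all 5 units regardless of R. Recomputing T per unit gives 5, 2, 1, 9, 8; average 5.
Conditioning on U=8 selects the 2 unit(s) with R ∈ {-1, 0}. Their T values: 9, 8. Mean = 8.5.
Difference = 5 − 8.5 = -3.5.

-3.5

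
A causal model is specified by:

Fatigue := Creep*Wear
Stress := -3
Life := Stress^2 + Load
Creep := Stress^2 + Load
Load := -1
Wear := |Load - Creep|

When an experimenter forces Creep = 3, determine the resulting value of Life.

8

The intervention breaks the incoming arrows to Creep: Creep := Stress^2 + Load no longer applies, and Creep = 3.
No directed path runs from Creep to Life, so Life keeps its natural value.
Life = Stress^2 + Load  [with Stress=-3, Load=-1]  = 8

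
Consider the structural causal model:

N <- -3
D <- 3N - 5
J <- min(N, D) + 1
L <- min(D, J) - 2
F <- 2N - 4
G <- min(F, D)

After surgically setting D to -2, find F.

do(D=-2) replaces the equation D <- 3N - 5 with the constant D = -2.
Since F is not a descendant of the intervened variable, it is unaffected.
F = 2N - 4  [with N=-3]  = -10

-10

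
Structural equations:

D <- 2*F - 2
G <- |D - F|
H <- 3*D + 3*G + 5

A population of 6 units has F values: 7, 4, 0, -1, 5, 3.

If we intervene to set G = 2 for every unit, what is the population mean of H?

The intervention sets G=2 in all 6 units regardless of F. Recomputing H per unit gives 47, 29, 5, -1, 35, 23; average 23.

23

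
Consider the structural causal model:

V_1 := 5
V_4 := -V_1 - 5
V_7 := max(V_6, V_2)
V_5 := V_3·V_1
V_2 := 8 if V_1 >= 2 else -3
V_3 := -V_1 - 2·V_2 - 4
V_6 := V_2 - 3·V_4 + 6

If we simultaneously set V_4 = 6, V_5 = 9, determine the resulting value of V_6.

The joint intervention fixes V_4 = 6, V_5 = 9, removing each variable's own equation.
V_2 = 8 if V_1 >= 2 else -3  [with V_1=5]  = 8
V_6 = V_2 - 3·V_4 + 6  [with V_2=8, V_4=6]  = -4

-4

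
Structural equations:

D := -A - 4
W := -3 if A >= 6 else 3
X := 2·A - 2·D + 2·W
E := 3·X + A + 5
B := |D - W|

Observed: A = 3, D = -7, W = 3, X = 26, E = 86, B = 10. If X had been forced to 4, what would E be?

20

Intervening sets X = 4 and removes its equation (X := 2·A - 2·D + 2·W).
E = 3·X + A + 5  [with X=4, A=3]  = 20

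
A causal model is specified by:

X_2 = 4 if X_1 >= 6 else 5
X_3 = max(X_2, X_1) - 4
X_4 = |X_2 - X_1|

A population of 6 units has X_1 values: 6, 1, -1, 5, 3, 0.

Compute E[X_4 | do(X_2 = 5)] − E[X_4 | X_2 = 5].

-0.4

do(X_2=5) breaks X_2's dependence on X_1. With X_2=5 fixed, X_4 across the units is 1, 4, 6, 0, 2, 5, mean 3.
Observing X_2=5 restricts to units where X_2's equation naturally yields 5: X_1 ∈ {1, -1, 5, 3, 0}. In that subpopulation X_4 = 4, 6, 0, 2, 5, mean 3.4.
Difference = 3 − 3.4 = -0.4.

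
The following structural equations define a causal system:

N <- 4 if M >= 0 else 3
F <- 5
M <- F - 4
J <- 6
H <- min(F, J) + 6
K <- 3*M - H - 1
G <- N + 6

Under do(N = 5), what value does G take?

The intervention breaks the incoming arrows to N: N <- 4 if M >= 0 else 3 no longer applies, and N = 5.
G = N + 6  [with N=5]  = 11

11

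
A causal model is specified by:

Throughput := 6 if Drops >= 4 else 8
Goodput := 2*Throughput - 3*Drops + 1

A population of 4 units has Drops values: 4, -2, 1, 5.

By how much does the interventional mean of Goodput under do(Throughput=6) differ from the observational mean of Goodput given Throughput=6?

Under do(Throughput=6), Throughput's equation is replaced by Throughput=6 for every unit. Per-unit Goodput: 1, 19, 10, -2. Mean = 7.
Observing Throughput=6 restricts to units where Throughput's equation naturally yields 6: Drops ∈ {4, 5}. In that subpopulation Goodput = 1, -2, mean -0.5.
Difference = 7 − (-0.5) = 7.5.

7.5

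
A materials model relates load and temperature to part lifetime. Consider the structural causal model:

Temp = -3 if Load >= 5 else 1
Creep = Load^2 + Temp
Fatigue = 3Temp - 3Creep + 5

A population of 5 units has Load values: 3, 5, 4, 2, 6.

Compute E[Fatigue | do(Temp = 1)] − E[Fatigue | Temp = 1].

-25

Every unit gets Temp=1 under the intervention. Fatigue values become -22, -70, -43, -7, -103; E[Fatigue|do(Temp=1)] = -49.
Conditioning on Temp=1 selects the 3 unit(s) with Load ∈ {3, 4, 2}. Their Fatigue values: -22, -43, -7. Mean = -24.
Difference = -49 − (-24) = -25.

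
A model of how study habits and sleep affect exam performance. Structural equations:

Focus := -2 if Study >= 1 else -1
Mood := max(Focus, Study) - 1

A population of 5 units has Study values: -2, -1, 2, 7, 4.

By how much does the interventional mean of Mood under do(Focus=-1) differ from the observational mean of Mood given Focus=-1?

3.2

The intervention sets Focus=-1 in all 5 units regardless of Study. Recomputing Mood per unit gives -2, -2, 1, 6, 3; average 1.2.
E[Mood|Focus=-1] averages over only the 2 units with Focus=-1 (Study = -2, -1): Mood = -2, -2, mean -2.
Difference = 1.2 − (-2) = 3.2.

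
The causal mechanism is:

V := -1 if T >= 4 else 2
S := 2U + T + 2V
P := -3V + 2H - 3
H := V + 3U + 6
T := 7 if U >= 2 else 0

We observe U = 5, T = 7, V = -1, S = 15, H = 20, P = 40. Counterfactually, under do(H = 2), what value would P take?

4

The intervention breaks the incoming arrows to H: H := V + 3U + 6 no longer applies, and H = 2.
T = 7 if U >= 2 else 0  [with U=5]  = 7
V = -1 if T >= 4 else 2  [with T=7]  = -1
P = -3V + 2H - 3  [with V=-1, H=2]  = 4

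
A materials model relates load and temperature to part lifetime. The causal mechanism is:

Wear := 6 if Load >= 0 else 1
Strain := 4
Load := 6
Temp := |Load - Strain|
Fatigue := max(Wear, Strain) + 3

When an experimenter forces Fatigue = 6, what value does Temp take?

2

do(Fatigue=6) replaces the equation Fatigue := max(Wear, Strain) + 3 with the constant Fatigue = 6.
Temp is not downstream of the intervention, so its value is determined by the original equations.
Temp = |Load - Strain|  [with Load=6, Strain=4]  = 2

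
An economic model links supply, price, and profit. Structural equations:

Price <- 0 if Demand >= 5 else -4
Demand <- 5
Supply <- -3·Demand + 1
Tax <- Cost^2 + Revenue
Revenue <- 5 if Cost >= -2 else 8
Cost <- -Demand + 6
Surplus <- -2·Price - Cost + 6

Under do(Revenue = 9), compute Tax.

The intervention breaks the incoming arrows to Revenue: Revenue <- 5 if Cost >= -2 else 8 no longer applies, and Revenue = 9.
Cost = -Demand + 6  [with Demand=5]  = 1
Tax = Cost^2 + Revenue  [with Cost=1, Revenue=9]  = 10

10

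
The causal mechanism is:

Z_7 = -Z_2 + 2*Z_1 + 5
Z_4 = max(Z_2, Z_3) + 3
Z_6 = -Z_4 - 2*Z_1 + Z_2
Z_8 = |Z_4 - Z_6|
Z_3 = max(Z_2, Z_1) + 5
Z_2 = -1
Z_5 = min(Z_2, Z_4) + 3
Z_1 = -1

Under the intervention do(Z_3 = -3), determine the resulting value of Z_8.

The intervention breaks the incoming arrows to Z_3: Z_3 = max(Z_2, Z_1) + 5 no longer applies, and Z_3 = -3.
Z_4 = max(Z_2, Z_3) + 3  [with Z_2=-1, Z_3=-3]  = 2
Z_6 = -Z_4 - 2*Z_1 + Z_2  [with Z_4=2, Z_1=-1, Z_2=-1]  = -1
Z_8 = |Z_4 - Z_6|  [with Z_4=2, Z_6=-1]  = 3

3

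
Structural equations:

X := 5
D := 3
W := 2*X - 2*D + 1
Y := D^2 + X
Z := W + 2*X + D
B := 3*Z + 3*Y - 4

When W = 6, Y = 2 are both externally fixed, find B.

Setting W = 6, Y = 2 by intervention discards those variables' equations.
Z = W + 2*X + D  [with W=6, X=5, D=3]  = 19
B = 3*Z + 3*Y - 4  [with Z=19, Y=2]  = 59

59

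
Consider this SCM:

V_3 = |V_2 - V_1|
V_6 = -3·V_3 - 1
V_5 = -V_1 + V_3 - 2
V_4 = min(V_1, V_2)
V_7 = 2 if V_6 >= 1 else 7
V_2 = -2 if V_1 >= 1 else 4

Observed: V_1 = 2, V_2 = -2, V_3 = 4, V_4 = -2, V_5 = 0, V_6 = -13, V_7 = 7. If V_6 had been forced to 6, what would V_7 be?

Intervening sets V_6 = 6 and removes its equation (V_6 = -3·V_3 - 1).
V_7 = 2 if V_6 >= 1 else 7  [with V_6=6]  = 2

2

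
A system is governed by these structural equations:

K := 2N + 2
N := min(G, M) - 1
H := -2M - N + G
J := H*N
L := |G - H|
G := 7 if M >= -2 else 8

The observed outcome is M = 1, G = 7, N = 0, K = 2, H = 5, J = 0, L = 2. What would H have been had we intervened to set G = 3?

1

do(G=3) replaces the equation G := 7 if M >= -2 else 8 with the constant G = 3.
N = min(G, M) - 1  [with G=3, M=1]  = 0
H = -2M - N + G  [with M=1, N=0, G=3]  = 1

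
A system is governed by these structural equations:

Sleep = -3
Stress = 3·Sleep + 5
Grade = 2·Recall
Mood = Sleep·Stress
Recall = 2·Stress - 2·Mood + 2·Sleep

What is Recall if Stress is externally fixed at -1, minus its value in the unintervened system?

24

Under do(Stress=-1), the mechanism Stress = 3·Sleep + 5 is discarded; Stress is fixed at -1.
Mood = Sleep·Stress  [with Sleep=-3, Stress=-1]  = 3
Recall = 2·Stress - 2·Mood + 2·Sleep  [with Stress=-1, Mood=3, Sleep=-3]  = -14
Without intervention: Stress = 3·Sleep + 5  [with Sleep=-3]  = -4; Mood = Sleep·Stress  [with Sleep=-3, Stress=-4]  = 12; Recall = 2·Stress - 2·Mood + 2·Sleep  [with Stress=-4, Mood=12, Sleep=-3]  = -38.
Change = -14 − (-38) = 24.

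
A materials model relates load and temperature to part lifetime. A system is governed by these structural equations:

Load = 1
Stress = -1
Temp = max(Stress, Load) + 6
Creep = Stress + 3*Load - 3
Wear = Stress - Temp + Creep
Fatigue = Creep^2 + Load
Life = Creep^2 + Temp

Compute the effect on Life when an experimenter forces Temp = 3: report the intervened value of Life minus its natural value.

The intervention breaks the incoming arrows to Temp: Temp = max(Stress, Load) + 6 no longer applies, and Temp = 3.
Creep = Stress + 3*Load - 3  [with Stress=-1, Load=1]  = -1
Life = Creep^2 + Temp  [with Creep=-1, Temp=3]  = 4
Without intervention: Temp = max(Stress, Load) + 6  [with Stress=-1, Load=1]  = 7; Creep = Stress + 3*Load - 3  [with Stress=-1, Load=1]  = -1; Life = Creep^2 + Temp  [with Creep=-1, Temp=7]  = 8.
Change = 4 − 8 = -4.

-4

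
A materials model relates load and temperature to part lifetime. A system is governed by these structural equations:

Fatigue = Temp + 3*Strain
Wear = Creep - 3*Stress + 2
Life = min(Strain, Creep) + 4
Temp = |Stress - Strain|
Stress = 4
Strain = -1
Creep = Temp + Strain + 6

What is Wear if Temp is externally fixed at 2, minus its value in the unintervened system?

-3

do(Temp=2) replaces the equation Temp = |Stress - Strain| with the constant Temp = 2.
Creep = Temp + Strain + 6  [with Temp=2, Strain=-1]  = 7
Wear = Creep - 3*Stress + 2  [with Creep=7, Stress=4]  = -3
Without intervention: Temp = |Stress - Strain|  [with Stress=4, Strain=-1]  = 5; Creep = Temp + Strain + 6  [with Temp=5, Strain=-1]  = 10; Wear = Creep - 3*Stress + 2  [with Creep=10, Stress=4]  = 0.
Change = -3 − 0 = -3.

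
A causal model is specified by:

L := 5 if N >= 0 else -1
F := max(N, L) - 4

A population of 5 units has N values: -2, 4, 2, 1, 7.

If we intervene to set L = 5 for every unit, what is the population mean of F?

Every unit gets L=5 under the intervention. F values become 1, 1, 1, 1, 3; E[F|do(L=5)] = 1.4.

1.4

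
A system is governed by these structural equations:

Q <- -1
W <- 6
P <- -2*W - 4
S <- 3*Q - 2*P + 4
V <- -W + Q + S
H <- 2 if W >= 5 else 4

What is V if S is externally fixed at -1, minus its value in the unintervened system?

Intervening sets S = -1 and removes its equation (S <- 3*Q - 2*P + 4).
V = -W + Q + S  [with W=6, Q=-1, S=-1]  = -8
Without intervention: P = -2*W - 4  [with W=6]  = -16; S = 3*Q - 2*P + 4  [with Q=-1, P=-16]  = 33; V = -W + Q + S  [with W=6, Q=-1, S=33]  = 26.
Change = -8 − 26 = -34.

-34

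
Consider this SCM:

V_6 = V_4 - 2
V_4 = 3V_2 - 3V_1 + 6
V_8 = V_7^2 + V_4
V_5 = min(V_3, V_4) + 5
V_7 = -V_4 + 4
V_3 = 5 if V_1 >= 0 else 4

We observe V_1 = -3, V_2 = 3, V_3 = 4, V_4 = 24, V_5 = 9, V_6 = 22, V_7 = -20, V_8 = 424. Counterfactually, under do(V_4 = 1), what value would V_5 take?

6

Intervening sets V_4 = 1 and removes its equation (V_4 = 3V_2 - 3V_1 + 6).
V_3 = 5 if V_1 >= 0 else 4  [with V_1=-3]  = 4
V_5 = min(V_3, V_4) + 5  [with V_3=4, V_4=1]  = 6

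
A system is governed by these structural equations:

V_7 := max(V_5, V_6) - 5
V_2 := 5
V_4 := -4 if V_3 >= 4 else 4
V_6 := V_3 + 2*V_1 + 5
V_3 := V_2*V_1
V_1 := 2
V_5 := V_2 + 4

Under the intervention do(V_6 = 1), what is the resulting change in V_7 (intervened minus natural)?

Intervening sets V_6 = 1 and removes its equation (V_6 := V_3 + 2*V_1 + 5).
V_5 = V_2 + 4  [with V_2=5]  = 9
V_7 = max(V_5, V_6) - 5  [with V_5=9, V_6=1]  = 4
Without intervention: V_3 = V_2*V_1  [with V_2=5, V_1=2]  = 10; V_5 = V_2 + 4  [with V_2=5]  = 9; V_6 = V_3 + 2*V_1 + 5  [with V_3=10, V_1=2]  = 19; V_7 = max(V_5, V_6) - 5  [with V_5=9, V_6=19]  = 14.
Change = 4 − 14 = -10.

-10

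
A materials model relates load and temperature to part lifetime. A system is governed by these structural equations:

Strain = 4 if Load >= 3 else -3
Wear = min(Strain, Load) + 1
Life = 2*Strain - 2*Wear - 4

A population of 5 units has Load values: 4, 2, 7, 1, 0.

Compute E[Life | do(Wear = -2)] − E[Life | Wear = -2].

5.6

do(Wear=-2) breaks Wear's dependence on Load. With Wear=-2 fixed, Life across the units is 8, -6, 8, -6, -6, mean -0.4.
E[Life|Wear=-2] averages over only the 3 units with Wear=-2 (Load = 2, 1, 0): Life = -6, -6, -6, mean -6.
Difference = -0.4 − (-6) = 5.6.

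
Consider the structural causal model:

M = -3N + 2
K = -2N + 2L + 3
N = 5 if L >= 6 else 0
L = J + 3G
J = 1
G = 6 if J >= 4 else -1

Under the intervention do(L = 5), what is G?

Under do(L=5), the mechanism L = J + 3G is discarded; L is fixed at 5.
Since G is not a descendant of the intervened variable, it is unaffected.
G = 6 if J >= 4 else -1  [with J=1]  = -1

-1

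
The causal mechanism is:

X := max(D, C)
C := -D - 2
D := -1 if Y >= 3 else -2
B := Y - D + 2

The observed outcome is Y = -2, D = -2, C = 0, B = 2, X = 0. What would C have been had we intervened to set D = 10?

-12

The intervention breaks the incoming arrows to D: D := -1 if Y >= 3 else -2 no longer applies, and D = 10.
C = -D - 2  [with D=10]  = -12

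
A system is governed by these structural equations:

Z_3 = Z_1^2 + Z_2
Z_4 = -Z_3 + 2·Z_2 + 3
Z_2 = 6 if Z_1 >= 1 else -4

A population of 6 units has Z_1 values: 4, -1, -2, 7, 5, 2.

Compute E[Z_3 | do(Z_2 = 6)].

22.5

Every unit gets Z_2=6 under the intervention. Z_3 values become 22, 7, 10, 55, 31, 10; E[Z_3|do(Z_2=6)] = 22.5.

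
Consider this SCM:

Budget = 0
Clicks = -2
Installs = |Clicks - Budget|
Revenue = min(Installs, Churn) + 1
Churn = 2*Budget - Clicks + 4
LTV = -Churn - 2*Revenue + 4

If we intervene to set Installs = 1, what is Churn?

6

The intervention breaks the incoming arrows to Installs: Installs = |Clicks - Budget| no longer applies, and Installs = 1.
Churn is not downstream of the intervention, so its value is determined by the original equations.
Churn = 2*Budget - Clicks + 4  [with Budget=0, Clicks=-2]  = 6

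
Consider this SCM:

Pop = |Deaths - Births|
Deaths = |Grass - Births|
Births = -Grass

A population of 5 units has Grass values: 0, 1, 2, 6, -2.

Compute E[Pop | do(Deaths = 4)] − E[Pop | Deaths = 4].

Every unit gets Deaths=4 under the intervention. Pop values become 4, 5, 6, 10, 2; E[Pop|do(Deaths=4)] = 5.4.
Conditioning on Deaths=4 selects the 2 unit(s) with Grass ∈ {2, -2}. Their Pop values: 6, 2. Mean = 4.
Difference = 5.4 − 4 = 1.4.

1.4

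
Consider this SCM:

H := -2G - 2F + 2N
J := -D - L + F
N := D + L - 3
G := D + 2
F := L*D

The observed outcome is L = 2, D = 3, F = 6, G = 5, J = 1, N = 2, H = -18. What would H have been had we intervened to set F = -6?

6

The intervention breaks the incoming arrows to F: F := L*D no longer applies, and F = -6.
G = D + 2  [with D=3]  = 5
N = D + L - 3  [with D=3, L=2]  = 2
H = -2G - 2F + 2N  [with G=5, F=-6, N=2]  = 6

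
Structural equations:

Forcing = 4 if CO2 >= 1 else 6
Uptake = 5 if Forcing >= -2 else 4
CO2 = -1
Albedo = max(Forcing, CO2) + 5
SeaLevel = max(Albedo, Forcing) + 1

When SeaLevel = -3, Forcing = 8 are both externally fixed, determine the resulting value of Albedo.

Setting SeaLevel = -3, Forcing = 8 by intervention discards those variables' equations.
Albedo = max(Forcing, CO2) + 5  [with Forcing=8, CO2=-1]  = 13

13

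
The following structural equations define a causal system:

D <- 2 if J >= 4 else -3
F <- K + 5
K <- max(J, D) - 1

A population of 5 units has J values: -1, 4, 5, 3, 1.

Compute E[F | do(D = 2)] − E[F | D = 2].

do(D=2) breaks D's dependence on J. With D=2 fixed, F across the units is 6, 8, 9, 7, 6, mean 7.2.
E[F|D=2] averages over only the 2 units with D=2 (J = 4, 5): F = 8, 9, mean 8.5.
Difference = 7.2 − 8.5 = -1.3.

-1.3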